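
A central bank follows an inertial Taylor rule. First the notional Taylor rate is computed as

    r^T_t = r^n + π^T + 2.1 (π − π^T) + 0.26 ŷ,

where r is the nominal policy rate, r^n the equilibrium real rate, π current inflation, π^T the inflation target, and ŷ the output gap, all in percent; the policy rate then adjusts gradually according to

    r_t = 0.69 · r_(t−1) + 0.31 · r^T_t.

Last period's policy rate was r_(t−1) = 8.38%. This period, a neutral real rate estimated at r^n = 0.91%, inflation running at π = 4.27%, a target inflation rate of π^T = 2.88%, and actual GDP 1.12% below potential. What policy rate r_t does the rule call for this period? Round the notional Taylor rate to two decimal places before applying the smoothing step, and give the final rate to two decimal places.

7.77%

Output 1.12% below potential → ŷ = -1.12.
r^T_t = 0.91 + 2.88 + 2.1 × (4.27 − 2.88) + 0.26 × (-1.12)
   = 0.91 + 2.88 + 2.919 − 0.2912 = 6.42
r_t = 0.69 × 8.38 + 0.31 × 6.42 = 5.7822 + 1.9902 = 7.77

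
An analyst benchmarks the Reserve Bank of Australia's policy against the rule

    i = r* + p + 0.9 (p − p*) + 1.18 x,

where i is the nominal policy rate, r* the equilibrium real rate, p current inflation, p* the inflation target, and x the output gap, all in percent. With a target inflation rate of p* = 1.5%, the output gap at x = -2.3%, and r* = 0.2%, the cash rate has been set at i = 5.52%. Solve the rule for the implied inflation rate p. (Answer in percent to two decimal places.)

Collecting p: i = r* + (1 + 0.9) p − 0.9 p* + 1.18 x
1.9 p = 5.52 − 0.2 + 0.9 × 1.5 − 1.18 × (-2.3) = 9.384
p = 9.384 / 1.9 = 4.94

4.94%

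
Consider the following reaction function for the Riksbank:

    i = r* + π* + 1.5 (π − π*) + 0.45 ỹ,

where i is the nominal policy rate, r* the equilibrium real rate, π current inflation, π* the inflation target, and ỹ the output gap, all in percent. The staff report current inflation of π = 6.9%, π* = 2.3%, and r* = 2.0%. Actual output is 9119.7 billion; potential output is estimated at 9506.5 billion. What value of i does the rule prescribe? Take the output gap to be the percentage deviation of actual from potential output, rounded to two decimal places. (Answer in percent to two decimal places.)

9.37%

Output gap = 100 × (9119.7 − 9506.5) / 9506.5 = -4.07%.
i = 2.00 + 2.30 + 1.5 × (6.90 − 2.30) + 0.45 × (-4.07)
   = 2.00 + 2.3 + 6.9 − 1.8315 = 9.37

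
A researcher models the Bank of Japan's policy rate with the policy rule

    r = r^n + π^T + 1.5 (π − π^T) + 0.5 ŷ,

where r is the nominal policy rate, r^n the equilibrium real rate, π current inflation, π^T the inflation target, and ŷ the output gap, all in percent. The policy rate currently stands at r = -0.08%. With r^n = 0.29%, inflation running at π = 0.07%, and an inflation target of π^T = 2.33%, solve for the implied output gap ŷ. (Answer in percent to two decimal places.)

0.5 ŷ = -0.08 − 0.29 − 2.33 − 1.5 × (0.07 − 2.33) = 0.69
ŷ = 0.69 / 0.5 = 1.38

1.38%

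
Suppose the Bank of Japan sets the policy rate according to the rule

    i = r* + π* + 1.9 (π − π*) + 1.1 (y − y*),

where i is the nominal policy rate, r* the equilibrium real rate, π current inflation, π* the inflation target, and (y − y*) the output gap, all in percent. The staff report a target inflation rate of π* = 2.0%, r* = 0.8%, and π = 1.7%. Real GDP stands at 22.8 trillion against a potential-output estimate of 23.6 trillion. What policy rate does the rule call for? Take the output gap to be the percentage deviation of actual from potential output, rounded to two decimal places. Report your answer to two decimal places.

Output gap = 100 × (22.8 − 23.6) / 23.6 = -3.39%.
i = 0.80 + 2.00 + 1.9 × (1.70 − 2.00) + 1.1 × (-3.39)
   = 0.80 + 2 − 0.57 − 3.729 = -1.50

-1.50%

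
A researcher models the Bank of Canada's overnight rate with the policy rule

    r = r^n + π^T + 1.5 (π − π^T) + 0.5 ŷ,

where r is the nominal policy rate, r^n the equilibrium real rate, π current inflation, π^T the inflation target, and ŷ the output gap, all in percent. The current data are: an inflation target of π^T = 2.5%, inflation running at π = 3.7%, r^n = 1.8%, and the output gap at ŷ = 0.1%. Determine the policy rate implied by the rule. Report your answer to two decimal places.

r = 1.8 + 2.5 + 1.5 × (3.7 − 2.5) + 0.5 × 0.1
   = 1.8 + 2.5 + 1.8 + 0.05 = 6.15

6.15%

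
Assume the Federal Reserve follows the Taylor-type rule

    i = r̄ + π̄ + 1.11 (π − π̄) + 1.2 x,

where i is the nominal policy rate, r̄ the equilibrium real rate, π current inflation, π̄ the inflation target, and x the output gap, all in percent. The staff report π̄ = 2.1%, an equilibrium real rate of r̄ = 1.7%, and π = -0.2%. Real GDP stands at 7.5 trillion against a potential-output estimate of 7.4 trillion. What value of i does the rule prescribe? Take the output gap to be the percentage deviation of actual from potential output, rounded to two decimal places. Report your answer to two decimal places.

2.87%

Output gap = 100 × (7.5 − 7.4) / 7.4 = 1.35%.
i = 1.70 + 2.10 + 1.11 × (-0.20 − 2.10) + 1.2 × 1.35
   = 1.70 + 2.1 − 2.553 + 1.62 = 2.87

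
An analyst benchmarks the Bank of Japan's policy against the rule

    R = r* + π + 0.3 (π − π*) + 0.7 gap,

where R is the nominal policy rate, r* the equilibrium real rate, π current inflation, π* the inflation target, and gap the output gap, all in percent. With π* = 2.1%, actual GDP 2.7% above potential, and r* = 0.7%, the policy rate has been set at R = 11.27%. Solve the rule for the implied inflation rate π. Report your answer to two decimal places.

Output 2.7% above potential → gap = 2.7.
Collecting π: R = r* + (1 + 0.3) π − 0.3 π* + 0.7 gap
1.3 π = 11.27 − 0.7 + 0.3 × 2.1 − 0.7 × 2.7 = 9.31
π = 9.31 / 1.3 = 7.16

7.16%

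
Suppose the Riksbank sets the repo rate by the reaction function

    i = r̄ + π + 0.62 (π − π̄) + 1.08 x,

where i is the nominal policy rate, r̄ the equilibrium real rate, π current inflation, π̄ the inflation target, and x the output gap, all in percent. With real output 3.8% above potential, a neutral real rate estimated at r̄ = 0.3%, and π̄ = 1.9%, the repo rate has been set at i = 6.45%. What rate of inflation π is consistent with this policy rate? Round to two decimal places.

1.99%

Output 3.8% above potential → x = 3.8.
Collecting π: i = r̄ + (1 + 0.62) π − 0.62 π̄ + 1.08 x
1.62 π = 6.45 − 0.3 + 0.62 × 1.9 − 1.08 × 3.8 = 3.224
π = 3.224 / 1.62 = 1.99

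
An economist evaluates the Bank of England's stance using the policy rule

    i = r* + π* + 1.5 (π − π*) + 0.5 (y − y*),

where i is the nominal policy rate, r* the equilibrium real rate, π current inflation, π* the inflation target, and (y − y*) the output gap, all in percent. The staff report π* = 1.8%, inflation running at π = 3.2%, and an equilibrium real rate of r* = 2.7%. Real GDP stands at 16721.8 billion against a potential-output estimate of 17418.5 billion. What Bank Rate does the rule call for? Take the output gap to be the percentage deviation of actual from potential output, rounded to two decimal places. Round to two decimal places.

4.60%

Output gap = 100 × (16721.8 − 17418.5) / 17418.5 = -4.00%.
i = 2.70 + 1.80 + 1.5 × (3.20 − 1.80) + 0.5 × (-4.00)
   = 2.70 + 1.8 + 2.1 − 2 = 4.60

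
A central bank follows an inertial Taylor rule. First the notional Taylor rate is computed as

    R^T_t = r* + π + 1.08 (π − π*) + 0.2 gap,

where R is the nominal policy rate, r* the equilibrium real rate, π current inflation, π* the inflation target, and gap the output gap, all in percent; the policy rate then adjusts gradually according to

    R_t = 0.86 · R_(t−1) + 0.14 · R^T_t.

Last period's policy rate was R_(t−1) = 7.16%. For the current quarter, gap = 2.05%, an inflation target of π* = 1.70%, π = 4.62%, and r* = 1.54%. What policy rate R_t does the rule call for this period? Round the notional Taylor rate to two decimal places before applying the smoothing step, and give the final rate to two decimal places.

R^T_t = 1.54 + 4.62 + 1.08 × (4.62 − 1.70) + 0.2 × 2.05
   = 1.54 + 4.62 + 3.1536 + 0.41 = 9.72
R_t = 0.86 × 7.16 + 0.14 × 9.72 = 6.1576 + 1.3608 = 7.52

7.52%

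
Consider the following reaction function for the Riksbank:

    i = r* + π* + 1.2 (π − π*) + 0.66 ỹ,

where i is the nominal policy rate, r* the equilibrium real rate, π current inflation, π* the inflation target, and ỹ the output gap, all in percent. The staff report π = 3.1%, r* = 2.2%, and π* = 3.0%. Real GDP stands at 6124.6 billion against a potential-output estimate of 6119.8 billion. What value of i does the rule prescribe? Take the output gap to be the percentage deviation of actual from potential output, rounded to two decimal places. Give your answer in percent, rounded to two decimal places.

5.37%

Output gap = 100 × (6124.6 − 6119.8) / 6119.8 = 0.08%.
i = 2.20 + 3.00 + 1.2 × (3.10 − 3.00) + 0.66 × 0.08
   = 2.20 + 3 + 0.12 + 0.0528 = 5.37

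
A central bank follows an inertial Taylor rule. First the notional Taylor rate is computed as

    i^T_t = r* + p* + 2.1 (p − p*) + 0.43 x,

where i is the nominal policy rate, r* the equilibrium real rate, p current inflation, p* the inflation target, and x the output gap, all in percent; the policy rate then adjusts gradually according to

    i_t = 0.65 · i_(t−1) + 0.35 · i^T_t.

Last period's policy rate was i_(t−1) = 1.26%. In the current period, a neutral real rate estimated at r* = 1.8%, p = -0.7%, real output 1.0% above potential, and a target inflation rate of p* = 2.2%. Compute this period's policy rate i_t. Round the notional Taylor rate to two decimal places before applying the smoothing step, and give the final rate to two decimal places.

Output 1.0% above potential → x = 1.0.
i^T_t = 1.8 + 2.2 + 2.1 × (-0.7 − 2.2) + 0.43 × 1.0
   = 1.8 + 2.2 − 6.09 + 0.43 = -1.66
i_t = 0.65 × 1.26 + 0.35 × (-1.66) = 0.819 − 0.581 = 0.24

0.24%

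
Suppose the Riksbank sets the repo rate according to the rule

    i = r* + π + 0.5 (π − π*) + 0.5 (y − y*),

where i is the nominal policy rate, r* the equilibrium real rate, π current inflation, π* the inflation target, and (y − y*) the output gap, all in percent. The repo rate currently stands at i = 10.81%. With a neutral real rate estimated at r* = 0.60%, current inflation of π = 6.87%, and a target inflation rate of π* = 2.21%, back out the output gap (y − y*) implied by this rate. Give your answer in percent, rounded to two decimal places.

0.5 (y − y*) = 10.81 − 0.60 − 6.87 − 0.5 × (6.87 − 2.21) = 1.01
(y − y*) = 1.01 / 0.5 = 2.02

2.02%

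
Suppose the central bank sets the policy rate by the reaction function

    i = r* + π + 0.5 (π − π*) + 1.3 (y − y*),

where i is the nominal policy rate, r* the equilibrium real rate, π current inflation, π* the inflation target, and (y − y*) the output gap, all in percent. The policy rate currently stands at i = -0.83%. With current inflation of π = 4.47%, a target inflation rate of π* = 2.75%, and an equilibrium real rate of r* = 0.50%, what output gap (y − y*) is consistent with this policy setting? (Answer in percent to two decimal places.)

-5.12%

1.3 (y − y*) = -0.83 − 0.50 − 4.47 − 0.5 × (4.47 − 2.75) = -6.66
(y − y*) = -6.66 / 1.3 = -5.12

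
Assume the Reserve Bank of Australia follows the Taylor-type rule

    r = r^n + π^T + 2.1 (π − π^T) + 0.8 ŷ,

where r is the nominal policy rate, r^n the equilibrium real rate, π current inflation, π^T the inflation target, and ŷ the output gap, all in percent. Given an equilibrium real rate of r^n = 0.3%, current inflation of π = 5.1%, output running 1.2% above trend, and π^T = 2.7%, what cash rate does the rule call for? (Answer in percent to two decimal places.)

Output 1.2% above potential → ŷ = 1.2.
r = 0.3 + 2.7 + 2.1 × (5.1 − 2.7) + 0.8 × 1.2
   = 0.3 + 2.7 + 5.04 + 0.96 = 9.00

9.00%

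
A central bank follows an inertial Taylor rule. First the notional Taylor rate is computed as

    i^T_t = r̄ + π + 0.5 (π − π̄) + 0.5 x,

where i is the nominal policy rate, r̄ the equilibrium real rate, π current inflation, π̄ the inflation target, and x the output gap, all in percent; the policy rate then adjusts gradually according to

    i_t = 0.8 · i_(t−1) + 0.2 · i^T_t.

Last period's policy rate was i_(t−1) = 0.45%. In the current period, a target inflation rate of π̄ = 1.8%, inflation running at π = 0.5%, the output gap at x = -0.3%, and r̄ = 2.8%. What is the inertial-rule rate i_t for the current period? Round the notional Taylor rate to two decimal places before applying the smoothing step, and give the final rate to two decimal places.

0.86%

i^T_t = 2.8 + 0.5 + 0.5 × (0.5 − 1.8) + 0.5 × (-0.3)
   = 2.8 + 0.5 − 0.65 − 0.15 = 2.50
i_t = 0.8 × 0.45 + 0.2 × 2.50 = 0.36 + 0.5 = 0.86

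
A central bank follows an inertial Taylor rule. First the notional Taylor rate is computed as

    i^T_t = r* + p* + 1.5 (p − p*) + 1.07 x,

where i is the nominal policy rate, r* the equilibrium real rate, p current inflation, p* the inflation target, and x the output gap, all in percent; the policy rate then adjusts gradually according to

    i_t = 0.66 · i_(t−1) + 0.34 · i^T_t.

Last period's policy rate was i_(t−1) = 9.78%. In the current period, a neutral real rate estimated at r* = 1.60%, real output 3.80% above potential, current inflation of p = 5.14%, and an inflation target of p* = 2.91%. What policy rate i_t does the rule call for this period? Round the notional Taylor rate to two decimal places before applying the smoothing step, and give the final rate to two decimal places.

Output 3.80% above potential → x = 3.80.
i^T_t = 1.60 + 2.91 + 1.5 × (5.14 − 2.91) + 1.07 × 3.80
   = 1.60 + 2.91 + 3.345 + 4.066 = 11.92
i_t = 0.66 × 9.78 + 0.34 × 11.92 = 6.4548 + 4.0528 = 10.51

10.51%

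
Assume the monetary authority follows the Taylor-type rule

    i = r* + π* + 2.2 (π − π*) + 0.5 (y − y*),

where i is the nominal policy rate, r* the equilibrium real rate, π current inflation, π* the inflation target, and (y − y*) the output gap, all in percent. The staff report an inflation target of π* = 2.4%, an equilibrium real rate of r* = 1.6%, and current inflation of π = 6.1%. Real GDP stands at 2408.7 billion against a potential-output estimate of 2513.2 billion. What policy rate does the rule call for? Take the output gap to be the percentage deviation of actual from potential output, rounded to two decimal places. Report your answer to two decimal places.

10.06%

Output gap = 100 × (2408.7 − 2513.2) / 2513.2 = -4.16%.
i = 1.60 + 2.40 + 2.2 × (6.10 − 2.40) + 0.5 × (-4.16)
   = 1.60 + 2.4 + 8.14 − 2.08 = 10.06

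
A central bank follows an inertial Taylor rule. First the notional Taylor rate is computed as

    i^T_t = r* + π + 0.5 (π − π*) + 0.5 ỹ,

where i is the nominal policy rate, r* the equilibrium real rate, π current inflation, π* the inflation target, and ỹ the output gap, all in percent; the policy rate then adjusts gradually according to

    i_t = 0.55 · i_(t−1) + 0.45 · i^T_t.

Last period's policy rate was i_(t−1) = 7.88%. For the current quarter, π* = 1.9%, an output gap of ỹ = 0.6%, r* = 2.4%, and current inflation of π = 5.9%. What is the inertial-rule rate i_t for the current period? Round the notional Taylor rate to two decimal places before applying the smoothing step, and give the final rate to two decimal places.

9.10%

i^T_t = 2.4 + 5.9 + 0.5 × (5.9 − 1.9) + 0.5 × 0.6
   = 2.4 + 5.9 + 2 + 0.3 = 10.60
i_t = 0.55 × 7.88 + 0.45 × 10.60 = 4.334 + 4.77 = 9.10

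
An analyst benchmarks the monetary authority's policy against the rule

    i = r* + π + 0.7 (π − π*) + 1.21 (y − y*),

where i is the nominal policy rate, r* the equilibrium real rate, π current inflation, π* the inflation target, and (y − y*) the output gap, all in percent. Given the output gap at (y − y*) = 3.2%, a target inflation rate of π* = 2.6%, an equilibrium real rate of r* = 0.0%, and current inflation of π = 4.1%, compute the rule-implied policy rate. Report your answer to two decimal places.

9.02%

i = 0.0 + 4.1 + 0.7 × (4.1 − 2.6) + 1.21 × 3.2
   = 0.0 + 4.1 + 1.05 + 3.872 = 9.02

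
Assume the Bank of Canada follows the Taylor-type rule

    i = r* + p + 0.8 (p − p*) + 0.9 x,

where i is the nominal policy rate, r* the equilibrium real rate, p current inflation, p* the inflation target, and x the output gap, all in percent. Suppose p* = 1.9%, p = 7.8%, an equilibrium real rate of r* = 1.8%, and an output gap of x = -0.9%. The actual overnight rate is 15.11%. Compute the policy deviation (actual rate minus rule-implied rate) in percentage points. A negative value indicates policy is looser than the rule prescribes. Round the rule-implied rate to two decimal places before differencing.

1.60 pp

i = 1.8 + 7.8 + 0.8 × (7.8 − 1.9) + 0.9 × (-0.9)
   = 1.8 + 7.8 + 4.72 − 0.81 = 13.51
Deviation = 15.11 − 13.51 = 1.60 pp.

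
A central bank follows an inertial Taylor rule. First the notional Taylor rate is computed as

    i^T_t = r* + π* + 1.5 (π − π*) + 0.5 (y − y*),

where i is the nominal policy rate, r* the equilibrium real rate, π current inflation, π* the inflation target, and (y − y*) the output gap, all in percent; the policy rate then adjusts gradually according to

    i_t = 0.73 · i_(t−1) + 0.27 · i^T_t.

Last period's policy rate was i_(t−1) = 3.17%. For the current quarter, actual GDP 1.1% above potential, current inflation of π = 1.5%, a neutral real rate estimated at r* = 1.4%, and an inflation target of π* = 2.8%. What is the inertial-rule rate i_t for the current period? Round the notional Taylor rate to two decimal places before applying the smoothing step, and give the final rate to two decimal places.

3.07%

Output 1.1% above potential → (y − y*) = 1.1.
i^T_t = 1.4 + 2.8 + 1.5 × (1.5 − 2.8) + 0.5 × 1.1
   = 1.4 + 2.8 − 1.95 + 0.55 = 2.80
i_t = 0.73 × 3.17 + 0.27 × 2.80 = 2.3141 + 0.756 = 3.07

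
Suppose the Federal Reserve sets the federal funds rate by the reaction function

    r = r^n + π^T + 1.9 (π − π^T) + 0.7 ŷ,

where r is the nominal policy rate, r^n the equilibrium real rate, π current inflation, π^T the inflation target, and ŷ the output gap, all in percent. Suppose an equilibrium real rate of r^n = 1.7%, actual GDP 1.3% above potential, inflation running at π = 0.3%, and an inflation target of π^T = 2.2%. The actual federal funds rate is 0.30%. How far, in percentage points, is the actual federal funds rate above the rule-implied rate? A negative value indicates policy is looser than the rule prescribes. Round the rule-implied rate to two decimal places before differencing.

Output 1.3% above potential → ŷ = 1.3.
r = 1.7 + 2.2 + 1.9 × (0.3 − 2.2) + 0.7 × 1.3
   = 1.7 + 2.2 − 3.61 + 0.91 = 1.20
Deviation = 0.30 − 1.20 = -0.90 pp.

-0.90 pp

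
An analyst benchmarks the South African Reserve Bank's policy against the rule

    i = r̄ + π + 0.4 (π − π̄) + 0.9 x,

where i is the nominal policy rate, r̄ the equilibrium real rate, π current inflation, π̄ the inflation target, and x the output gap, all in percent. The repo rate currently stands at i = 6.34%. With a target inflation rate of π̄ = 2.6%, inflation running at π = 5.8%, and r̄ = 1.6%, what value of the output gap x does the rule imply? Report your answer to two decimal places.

-2.60%

0.9 x = 6.34 − 1.6 − 5.8 − 0.4 × (5.8 − 2.6) = -2.34
x = -2.34 / 0.9 = -2.60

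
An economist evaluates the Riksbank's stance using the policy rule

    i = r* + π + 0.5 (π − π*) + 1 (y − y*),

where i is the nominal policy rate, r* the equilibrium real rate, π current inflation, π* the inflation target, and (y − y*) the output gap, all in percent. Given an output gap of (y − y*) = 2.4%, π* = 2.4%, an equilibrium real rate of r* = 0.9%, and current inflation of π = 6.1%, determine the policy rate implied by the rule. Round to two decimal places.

i = 0.9 + 6.1 + 0.5 × (6.1 − 2.4) + 1 × 2.4
   = 0.9 + 6.1 + 1.85 + 2.4 = 11.25

11.25%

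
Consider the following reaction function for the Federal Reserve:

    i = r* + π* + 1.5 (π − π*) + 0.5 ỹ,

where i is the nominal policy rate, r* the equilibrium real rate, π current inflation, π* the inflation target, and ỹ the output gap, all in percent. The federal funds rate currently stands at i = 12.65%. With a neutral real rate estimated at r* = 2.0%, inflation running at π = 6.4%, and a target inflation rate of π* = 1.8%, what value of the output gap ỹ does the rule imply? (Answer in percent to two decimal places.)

3.90%

0.5 ỹ = 12.65 − 2.0 − 1.8 − 1.5 × (6.4 − 1.8) = 1.95
ỹ = 1.95 / 0.5 = 3.90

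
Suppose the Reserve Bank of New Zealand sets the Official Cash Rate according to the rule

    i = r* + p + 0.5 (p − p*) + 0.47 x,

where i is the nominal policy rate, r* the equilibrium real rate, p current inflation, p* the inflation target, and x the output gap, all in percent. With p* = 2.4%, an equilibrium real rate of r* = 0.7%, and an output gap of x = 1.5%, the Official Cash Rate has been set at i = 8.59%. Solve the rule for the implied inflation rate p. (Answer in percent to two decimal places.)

Collecting p: i = r* + (1 + 0.5) p − 0.5 p* + 0.47 x
1.5 p = 8.59 − 0.7 + 0.5 × 2.4 − 0.47 × 1.5 = 8.385
p = 8.385 / 1.5 = 5.59

5.59%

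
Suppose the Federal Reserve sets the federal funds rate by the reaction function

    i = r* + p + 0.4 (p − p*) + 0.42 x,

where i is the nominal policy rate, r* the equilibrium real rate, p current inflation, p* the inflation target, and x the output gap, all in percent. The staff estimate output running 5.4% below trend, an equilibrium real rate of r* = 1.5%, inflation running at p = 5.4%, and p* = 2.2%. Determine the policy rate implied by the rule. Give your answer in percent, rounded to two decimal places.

5.91%

Output 5.4% below potential → x = -5.4.
i = 1.5 + 5.4 + 0.4 × (5.4 − 2.2) + 0.42 × (-5.4)
   = 1.5 + 5.4 + 1.28 − 2.268 = 5.91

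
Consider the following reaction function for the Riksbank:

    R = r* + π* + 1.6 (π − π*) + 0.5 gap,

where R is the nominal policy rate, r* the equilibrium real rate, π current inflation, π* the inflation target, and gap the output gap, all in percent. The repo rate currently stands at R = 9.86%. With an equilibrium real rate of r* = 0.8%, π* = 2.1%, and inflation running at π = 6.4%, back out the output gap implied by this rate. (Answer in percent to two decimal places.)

0.5 gap = 9.86 − 0.8 − 2.1 − 1.6 × (6.4 − 2.1) = 0.08
gap = 0.08 / 0.5 = 0.16

0.16%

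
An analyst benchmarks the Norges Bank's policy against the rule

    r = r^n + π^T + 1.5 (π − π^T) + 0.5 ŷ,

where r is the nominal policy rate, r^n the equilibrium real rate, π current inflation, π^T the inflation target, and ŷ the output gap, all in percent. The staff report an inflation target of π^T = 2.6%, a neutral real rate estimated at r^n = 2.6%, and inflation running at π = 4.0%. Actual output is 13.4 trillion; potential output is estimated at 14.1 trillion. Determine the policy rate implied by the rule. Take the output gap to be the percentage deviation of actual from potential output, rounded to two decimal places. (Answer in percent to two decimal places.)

Output gap = 100 × (13.4 − 14.1) / 14.1 = -4.96%.
r = 2.60 + 2.60 + 1.5 × (4.00 − 2.60) + 0.5 × (-4.96)
   = 2.60 + 2.6 + 2.1 − 2.48 = 4.82

4.82%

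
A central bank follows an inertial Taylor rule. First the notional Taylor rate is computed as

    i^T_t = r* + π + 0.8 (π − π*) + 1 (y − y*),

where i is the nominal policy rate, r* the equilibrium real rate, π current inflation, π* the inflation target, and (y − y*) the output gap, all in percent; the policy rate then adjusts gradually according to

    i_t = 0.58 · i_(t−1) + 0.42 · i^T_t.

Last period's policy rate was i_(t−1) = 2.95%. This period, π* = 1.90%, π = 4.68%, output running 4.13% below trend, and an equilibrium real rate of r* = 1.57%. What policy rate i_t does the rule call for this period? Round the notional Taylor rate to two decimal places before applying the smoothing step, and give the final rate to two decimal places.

3.53%

Output 4.13% below potential → (y − y*) = -4.13.
i^T_t = 1.57 + 4.68 + 0.8 × (4.68 − 1.90) + 1 × (-4.13)
   = 1.57 + 4.68 + 2.224 − 4.13 = 4.34
i_t = 0.58 × 2.95 + 0.42 × 4.34 = 1.711 + 1.8228 = 3.53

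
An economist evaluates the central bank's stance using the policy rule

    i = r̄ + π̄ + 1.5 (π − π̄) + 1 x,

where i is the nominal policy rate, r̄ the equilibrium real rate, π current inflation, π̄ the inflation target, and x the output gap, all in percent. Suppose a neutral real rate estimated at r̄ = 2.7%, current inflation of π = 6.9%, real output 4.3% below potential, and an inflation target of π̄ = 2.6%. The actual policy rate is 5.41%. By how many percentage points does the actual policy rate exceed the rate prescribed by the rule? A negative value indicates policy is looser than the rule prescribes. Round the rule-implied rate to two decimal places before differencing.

Output 4.3% below potential → x = -4.3.
i = 2.7 + 2.6 + 1.5 × (6.9 − 2.6) + 1 × (-4.3)
   = 2.7 + 2.6 + 6.45 − 4.3 = 7.45
Deviation = 5.41 − 7.45 = -2.04 pp.

-2.04 pp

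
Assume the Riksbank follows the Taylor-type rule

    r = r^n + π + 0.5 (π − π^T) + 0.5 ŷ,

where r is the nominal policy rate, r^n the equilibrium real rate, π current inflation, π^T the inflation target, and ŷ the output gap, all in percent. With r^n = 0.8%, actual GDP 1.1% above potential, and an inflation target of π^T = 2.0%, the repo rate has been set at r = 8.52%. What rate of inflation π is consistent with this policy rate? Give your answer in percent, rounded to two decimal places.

Output 1.1% above potential → ŷ = 1.1.
Collecting π: r = r^n + (1 + 0.5) π − 0.5 π^T + 0.5 ŷ
1.5 π = 8.52 − 0.8 + 0.5 × 2.0 − 0.5 × 1.1 = 8.17
π = 8.17 / 1.5 = 5.45

5.45%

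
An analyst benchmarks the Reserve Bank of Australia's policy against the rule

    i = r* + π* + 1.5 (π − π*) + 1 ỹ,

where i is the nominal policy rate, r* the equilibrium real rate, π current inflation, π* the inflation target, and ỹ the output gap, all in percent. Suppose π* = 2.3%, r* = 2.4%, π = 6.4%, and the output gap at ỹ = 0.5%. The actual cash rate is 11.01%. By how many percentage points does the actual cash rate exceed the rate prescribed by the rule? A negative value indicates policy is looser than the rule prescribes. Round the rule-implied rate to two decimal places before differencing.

i = 2.4 + 2.3 + 1.5 × (6.4 − 2.3) + 1 × 0.5
   = 2.4 + 2.3 + 6.15 + 0.5 = 11.35
Deviation = 11.01 − 11.35 = -0.34 pp.

-0.34 pp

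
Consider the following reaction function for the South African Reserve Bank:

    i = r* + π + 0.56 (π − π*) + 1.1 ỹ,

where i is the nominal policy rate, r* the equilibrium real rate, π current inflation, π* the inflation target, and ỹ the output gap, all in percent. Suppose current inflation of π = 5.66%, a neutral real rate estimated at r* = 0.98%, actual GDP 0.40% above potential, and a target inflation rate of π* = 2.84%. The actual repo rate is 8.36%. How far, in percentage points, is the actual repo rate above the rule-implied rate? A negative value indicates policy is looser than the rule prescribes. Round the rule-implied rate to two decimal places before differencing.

Output 0.40% above potential → ỹ = 0.40.
i = 0.98 + 5.66 + 0.56 × (5.66 − 2.84) + 1.1 × 0.40
   = 0.98 + 5.66 + 1.5792 + 0.44 = 8.66
Deviation = 8.36 − 8.66 = -0.30 pp.

-0.30 pp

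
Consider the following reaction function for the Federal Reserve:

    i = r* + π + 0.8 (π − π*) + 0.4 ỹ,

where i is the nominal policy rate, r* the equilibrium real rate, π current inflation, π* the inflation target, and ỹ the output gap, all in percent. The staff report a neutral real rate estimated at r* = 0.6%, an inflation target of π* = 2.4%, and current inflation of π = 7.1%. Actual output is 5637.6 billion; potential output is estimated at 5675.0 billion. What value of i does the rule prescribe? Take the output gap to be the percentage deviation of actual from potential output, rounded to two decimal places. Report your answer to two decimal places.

11.20%

Output gap = 100 × (5637.6 − 5675.0) / 5675.0 = -0.66%.
i = 0.60 + 7.10 + 0.8 × (7.10 − 2.40) + 0.4 × (-0.66)
   = 0.60 + 7.1 + 3.76 − 0.264 = 11.20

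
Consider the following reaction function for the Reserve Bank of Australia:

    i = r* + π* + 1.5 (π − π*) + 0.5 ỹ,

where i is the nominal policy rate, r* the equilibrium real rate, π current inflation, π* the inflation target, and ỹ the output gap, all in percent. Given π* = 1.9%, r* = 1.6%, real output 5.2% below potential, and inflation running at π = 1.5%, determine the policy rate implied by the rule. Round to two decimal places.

Output 5.2% below potential → ỹ = -5.2.
i = 1.6 + 1.9 + 1.5 × (1.5 − 1.9) + 0.5 × (-5.2)
   = 1.6 + 1.9 − 0.6 − 2.6 = 0.30

0.30%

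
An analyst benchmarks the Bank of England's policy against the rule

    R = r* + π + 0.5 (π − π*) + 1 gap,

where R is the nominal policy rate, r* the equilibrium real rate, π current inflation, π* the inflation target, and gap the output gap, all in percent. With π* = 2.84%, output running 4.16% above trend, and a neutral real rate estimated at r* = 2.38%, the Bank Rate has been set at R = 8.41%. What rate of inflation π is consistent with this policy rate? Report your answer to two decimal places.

2.19%

Output 4.16% above potential → gap = 4.16.
Collecting π: R = r* + (1 + 0.5) π − 0.5 π* + 1 gap
1.5 π = 8.41 − 2.38 + 0.5 × 2.84 − 1 × 4.16 = 3.29
π = 3.29 / 1.5 = 2.19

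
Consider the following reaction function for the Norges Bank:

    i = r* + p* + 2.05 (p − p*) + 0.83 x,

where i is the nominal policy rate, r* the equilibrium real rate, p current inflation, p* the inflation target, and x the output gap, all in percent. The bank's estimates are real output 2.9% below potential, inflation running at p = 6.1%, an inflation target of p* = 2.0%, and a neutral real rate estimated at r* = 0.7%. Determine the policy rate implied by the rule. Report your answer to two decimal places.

8.70%

Output 2.9% below potential → x = -2.9.
i = 0.7 + 2.0 + 2.05 × (6.1 − 2.0) + 0.83 × (-2.9)
   = 0.7 + 2 + 8.405 − 2.407 = 8.70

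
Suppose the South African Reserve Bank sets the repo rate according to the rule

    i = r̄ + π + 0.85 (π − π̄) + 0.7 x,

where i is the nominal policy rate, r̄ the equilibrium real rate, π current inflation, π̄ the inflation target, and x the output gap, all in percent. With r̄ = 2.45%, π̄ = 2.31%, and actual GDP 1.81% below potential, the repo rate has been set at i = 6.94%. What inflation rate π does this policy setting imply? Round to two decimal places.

4.17%

Output 1.81% below potential → x = -1.81.
Collecting π: i = r̄ + (1 + 0.85) π − 0.85 π̄ + 0.7 x
1.85 π = 6.94 − 2.45 + 0.85 × 2.31 − 0.7 × (-1.81) = 7.7205
π = 7.7205 / 1.85 = 4.17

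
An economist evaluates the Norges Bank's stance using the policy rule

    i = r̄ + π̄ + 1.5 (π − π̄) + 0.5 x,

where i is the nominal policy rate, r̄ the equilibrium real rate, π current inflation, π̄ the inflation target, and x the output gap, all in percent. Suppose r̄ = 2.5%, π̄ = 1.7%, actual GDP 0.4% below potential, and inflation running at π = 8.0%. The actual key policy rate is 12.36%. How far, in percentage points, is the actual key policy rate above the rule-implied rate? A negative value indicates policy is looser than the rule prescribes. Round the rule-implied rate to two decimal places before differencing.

Output 0.4% below potential → x = -0.4.
i = 2.5 + 1.7 + 1.5 × (8.0 − 1.7) + 0.5 × (-0.4)
   = 2.5 + 1.7 + 9.45 − 0.2 = 13.45
Deviation = 12.36 − 13.45 = -1.09 pp.

-1.09 pp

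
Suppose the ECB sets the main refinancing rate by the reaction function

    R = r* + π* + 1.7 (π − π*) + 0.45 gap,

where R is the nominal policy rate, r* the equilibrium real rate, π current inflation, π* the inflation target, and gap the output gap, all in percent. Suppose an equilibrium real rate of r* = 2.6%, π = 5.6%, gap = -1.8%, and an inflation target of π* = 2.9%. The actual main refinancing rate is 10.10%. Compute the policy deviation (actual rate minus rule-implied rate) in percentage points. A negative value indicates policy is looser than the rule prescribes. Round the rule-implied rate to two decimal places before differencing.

R = 2.6 + 2.9 + 1.7 × (5.6 − 2.9) + 0.45 × (-1.8)
   = 2.6 + 2.9 + 4.59 − 0.81 = 9.28
Deviation = 10.10 − 9.28 = 0.82 pp.

0.82 pp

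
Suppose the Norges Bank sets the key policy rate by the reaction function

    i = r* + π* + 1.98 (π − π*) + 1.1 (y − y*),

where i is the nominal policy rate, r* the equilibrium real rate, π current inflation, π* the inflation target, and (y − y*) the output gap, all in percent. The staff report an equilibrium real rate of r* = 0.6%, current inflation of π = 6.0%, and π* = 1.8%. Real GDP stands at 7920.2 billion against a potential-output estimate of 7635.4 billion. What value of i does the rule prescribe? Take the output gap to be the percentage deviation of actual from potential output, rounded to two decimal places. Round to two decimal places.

14.82%

Output gap = 100 × (7920.2 − 7635.4) / 7635.4 = 3.73%.
i = 0.60 + 1.80 + 1.98 × (6.00 − 1.80) + 1.1 × 3.73
   = 0.60 + 1.8 + 8.316 + 4.103 = 14.82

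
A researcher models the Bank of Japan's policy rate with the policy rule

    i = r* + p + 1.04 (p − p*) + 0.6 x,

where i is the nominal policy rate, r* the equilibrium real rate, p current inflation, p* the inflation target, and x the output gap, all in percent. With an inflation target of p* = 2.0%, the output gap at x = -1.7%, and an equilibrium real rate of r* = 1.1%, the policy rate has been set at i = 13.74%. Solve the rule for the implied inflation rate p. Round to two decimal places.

7.72%

Collecting p: i = r* + (1 + 1.04) p − 1.04 p* + 0.6 x
2.04 p = 13.74 − 1.1 + 1.04 × 2.0 − 0.6 × (-1.7) = 15.74
p = 15.74 / 2.04 = 7.72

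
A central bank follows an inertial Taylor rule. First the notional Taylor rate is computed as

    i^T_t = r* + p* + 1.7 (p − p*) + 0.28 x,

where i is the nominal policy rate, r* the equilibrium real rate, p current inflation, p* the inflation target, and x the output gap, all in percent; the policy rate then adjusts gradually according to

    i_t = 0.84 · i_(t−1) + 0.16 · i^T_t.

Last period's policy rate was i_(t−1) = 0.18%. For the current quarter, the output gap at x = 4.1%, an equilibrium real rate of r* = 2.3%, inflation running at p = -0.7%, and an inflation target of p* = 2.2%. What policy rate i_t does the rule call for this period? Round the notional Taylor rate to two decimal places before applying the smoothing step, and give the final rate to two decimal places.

0.27%

i^T_t = 2.3 + 2.2 + 1.7 × (-0.7 − 2.2) + 0.28 × 4.1
   = 2.3 + 2.2 − 4.93 + 1.148 = 0.72
i_t = 0.84 × 0.18 + 0.16 × 0.72 = 0.1512 + 0.1152 = 0.27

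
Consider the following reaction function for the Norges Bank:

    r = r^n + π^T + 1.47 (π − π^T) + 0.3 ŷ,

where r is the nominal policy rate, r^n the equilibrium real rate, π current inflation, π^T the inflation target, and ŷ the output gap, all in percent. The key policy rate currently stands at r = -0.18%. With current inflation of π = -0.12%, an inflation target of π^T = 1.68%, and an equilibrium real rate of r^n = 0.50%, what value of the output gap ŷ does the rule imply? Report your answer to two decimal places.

0.3 ŷ = -0.18 − 0.50 − 1.68 − 1.47 × ((-0.12) − 1.68) = 0.286
ŷ = 0.286 / 0.3 = 0.95

0.95%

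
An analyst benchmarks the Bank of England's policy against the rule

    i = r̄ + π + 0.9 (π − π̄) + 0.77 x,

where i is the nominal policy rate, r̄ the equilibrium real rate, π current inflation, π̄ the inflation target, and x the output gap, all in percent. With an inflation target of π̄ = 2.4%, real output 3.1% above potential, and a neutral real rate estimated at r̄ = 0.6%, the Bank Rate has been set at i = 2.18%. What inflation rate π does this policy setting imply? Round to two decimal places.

Output 3.1% above potential → x = 3.1.
Collecting π: i = r̄ + (1 + 0.9) π − 0.9 π̄ + 0.77 x
1.9 π = 2.18 − 0.6 + 0.9 × 2.4 − 0.77 × 3.1 = 1.353
π = 1.353 / 1.9 = 0.71

0.71%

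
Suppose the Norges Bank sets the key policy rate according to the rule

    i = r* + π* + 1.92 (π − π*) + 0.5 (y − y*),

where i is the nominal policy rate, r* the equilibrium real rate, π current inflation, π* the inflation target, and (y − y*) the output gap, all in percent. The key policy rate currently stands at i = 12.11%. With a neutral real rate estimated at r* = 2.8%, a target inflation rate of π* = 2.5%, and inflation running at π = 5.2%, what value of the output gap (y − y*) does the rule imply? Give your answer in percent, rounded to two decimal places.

0.5 (y − y*) = 12.11 − 2.8 − 2.5 − 1.92 × (5.2 − 2.5) = 1.626
(y − y*) = 1.626 / 0.5 = 3.25

3.25%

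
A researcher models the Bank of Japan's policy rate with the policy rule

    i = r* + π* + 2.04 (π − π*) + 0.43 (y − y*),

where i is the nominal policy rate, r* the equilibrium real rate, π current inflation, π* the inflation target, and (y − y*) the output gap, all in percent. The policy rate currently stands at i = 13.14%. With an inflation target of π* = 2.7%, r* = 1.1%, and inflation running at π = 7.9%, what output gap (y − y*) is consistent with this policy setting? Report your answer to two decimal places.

0.43 (y − y*) = 13.14 − 1.1 − 2.7 − 2.04 × (7.9 − 2.7) = -1.268
(y − y*) = -1.268 / 0.43 = -2.95

-2.95%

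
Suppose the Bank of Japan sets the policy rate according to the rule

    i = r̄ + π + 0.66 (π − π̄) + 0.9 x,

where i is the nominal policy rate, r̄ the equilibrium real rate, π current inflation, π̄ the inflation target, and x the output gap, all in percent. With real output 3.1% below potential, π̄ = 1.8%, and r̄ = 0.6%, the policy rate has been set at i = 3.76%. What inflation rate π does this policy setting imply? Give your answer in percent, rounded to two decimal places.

4.30%

Output 3.1% below potential → x = -3.1.
Collecting π: i = r̄ + (1 + 0.66) π − 0.66 π̄ + 0.9 x
1.66 π = 3.76 − 0.6 + 0.66 × 1.8 − 0.9 × (-3.1) = 7.138
π = 7.138 / 1.66 = 4.30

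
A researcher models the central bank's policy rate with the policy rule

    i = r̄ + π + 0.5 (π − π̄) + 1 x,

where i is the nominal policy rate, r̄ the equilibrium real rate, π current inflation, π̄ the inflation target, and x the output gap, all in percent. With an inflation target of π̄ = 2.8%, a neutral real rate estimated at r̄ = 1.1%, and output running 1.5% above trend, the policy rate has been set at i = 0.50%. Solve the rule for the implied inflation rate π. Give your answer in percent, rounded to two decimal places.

Output 1.5% above potential → x = 1.5.
Collecting π: i = r̄ + (1 + 0.5) π − 0.5 π̄ + 1 x
1.5 π = 0.50 − 1.1 + 0.5 × 2.8 − 1 × 1.5 = -0.7
π = -0.7 / 1.5 = -0.47

-0.47%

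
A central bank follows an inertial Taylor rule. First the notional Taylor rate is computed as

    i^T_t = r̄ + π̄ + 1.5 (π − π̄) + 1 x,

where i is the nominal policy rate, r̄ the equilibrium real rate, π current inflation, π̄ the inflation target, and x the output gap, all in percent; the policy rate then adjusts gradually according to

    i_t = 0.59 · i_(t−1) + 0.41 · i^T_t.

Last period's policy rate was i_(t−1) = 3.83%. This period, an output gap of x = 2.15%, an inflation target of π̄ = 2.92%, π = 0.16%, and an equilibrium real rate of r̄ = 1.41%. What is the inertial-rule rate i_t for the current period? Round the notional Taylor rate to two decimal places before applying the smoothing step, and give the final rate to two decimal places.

3.22%

i^T_t = 1.41 + 2.92 + 1.5 × (0.16 − 2.92) + 1 × 2.15
   = 1.41 + 2.92 − 4.14 + 2.15 = 2.34
i_t = 0.59 × 3.83 + 0.41 × 2.34 = 2.2597 + 0.9594 = 3.22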